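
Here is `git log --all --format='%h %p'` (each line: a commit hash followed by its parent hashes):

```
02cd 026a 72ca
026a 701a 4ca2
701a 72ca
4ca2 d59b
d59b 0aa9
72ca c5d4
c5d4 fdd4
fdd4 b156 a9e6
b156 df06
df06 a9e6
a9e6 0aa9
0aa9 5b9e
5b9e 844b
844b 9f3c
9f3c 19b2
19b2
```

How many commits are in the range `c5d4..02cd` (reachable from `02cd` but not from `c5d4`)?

6

Reachable from 02cd: {026a, 02cd, 0aa9, 19b2, 4ca2, 5b9e, 701a, 72ca, 844b, 9f3c, a9e6, b156, c5d4, d59b, df06, fdd4}.
Reachable from c5d4: {0aa9, 19b2, 5b9e, 844b, 9f3c, a9e6, b156, c5d4, df06, fdd4}.
In 02cd's history but not c5d4's: {026a, 02cd, 4ca2, 701a, 72ca, d59b} — 6 commits.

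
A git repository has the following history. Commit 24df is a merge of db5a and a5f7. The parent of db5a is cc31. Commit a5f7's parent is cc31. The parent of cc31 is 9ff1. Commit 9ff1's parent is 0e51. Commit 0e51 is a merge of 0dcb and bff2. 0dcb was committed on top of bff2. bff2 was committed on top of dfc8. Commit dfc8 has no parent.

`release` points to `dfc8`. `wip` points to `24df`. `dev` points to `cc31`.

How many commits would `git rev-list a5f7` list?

Walking parent pointers from a5f7: reachable set = {0dcb, 0e51, 9ff1, a5f7, bff2, cc31, dfc8}.
That is 7 commits.

7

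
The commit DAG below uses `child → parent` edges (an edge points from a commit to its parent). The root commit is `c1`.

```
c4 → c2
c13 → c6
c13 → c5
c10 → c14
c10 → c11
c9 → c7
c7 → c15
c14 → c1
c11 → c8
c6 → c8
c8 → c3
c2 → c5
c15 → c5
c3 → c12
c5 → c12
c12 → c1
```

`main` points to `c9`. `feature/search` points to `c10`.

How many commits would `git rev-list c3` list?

Walking parent pointers from c3: reachable set = {c1, c12, c3}.
That is 3 commits.

3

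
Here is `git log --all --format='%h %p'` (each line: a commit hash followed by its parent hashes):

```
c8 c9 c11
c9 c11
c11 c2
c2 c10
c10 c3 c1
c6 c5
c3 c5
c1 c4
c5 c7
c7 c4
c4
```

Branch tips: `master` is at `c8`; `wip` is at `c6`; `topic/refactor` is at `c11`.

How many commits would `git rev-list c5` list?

3

Walking parent pointers from c5: reachable set = {c4, c5, c7}.
That is 3 commits.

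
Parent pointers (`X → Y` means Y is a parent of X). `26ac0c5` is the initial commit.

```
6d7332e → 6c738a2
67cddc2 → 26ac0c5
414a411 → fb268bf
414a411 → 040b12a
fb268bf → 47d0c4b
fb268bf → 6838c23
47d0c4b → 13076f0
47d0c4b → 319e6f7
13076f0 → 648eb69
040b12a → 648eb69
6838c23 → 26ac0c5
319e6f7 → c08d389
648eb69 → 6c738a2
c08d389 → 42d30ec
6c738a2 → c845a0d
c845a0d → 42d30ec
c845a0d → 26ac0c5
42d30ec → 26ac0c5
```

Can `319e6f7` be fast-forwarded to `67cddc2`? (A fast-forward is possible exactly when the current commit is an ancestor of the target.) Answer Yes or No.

No

A fast-forward from 319e6f7 to 67cddc2 is possible iff 319e6f7 is an ancestor of 67cddc2.
Ancestors of 67cddc2: {26ac0c5, 67cddc2}.
319e6f7 is not among them, so fast-forward is not possible.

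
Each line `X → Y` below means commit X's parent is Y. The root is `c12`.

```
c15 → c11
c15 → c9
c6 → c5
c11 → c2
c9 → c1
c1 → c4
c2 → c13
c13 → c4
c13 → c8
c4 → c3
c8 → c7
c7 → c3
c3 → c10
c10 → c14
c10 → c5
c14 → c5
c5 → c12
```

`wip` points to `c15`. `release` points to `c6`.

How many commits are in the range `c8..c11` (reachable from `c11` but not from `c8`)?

Reachable from c11: {c10, c11, c12, c13, c14, c2, c3, c4, c5, c7, c8}.
Reachable from c8: {c10, c12, c14, c3, c5, c7, c8}.
In c11's history but not c8's: {c11, c13, c2, c4} — 4 commits.

4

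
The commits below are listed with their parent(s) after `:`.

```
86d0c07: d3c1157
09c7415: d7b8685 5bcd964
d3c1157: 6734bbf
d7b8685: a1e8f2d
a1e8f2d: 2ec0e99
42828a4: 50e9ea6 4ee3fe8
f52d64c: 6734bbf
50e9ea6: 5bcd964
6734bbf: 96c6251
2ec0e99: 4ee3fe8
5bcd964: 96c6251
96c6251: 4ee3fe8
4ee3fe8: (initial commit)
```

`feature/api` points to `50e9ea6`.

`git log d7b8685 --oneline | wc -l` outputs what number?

Walking parent pointers from d7b8685: reachable set = {2ec0e99, 4ee3fe8, a1e8f2d, d7b8685}.
That is 4 commits.

4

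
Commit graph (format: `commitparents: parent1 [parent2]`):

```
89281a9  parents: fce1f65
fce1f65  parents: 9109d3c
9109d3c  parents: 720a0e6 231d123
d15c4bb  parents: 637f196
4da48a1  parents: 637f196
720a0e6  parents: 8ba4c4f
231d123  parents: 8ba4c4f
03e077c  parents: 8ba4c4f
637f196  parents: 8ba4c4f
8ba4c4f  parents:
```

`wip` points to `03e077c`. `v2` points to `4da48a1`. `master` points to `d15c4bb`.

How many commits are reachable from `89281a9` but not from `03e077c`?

5

Reachable from 89281a9: {231d123, 720a0e6, 89281a9, 8ba4c4f, 9109d3c, fce1f65}.
Reachable from 03e077c: {03e077c, 8ba4c4f}.
In 89281a9's history but not 03e077c's: {231d123, 720a0e6, 89281a9, 9109d3c, fce1f65} — 5 commits.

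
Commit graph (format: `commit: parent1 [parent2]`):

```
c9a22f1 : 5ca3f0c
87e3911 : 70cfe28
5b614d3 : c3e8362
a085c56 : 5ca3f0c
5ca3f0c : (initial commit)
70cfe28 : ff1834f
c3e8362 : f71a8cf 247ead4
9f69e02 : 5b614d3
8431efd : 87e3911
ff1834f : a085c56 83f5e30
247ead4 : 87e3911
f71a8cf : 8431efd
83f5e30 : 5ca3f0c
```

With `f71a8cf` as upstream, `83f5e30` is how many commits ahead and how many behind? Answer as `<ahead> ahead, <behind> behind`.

Reachable from 83f5e30: {5ca3f0c, 83f5e30}.
Reachable from f71a8cf: {5ca3f0c, 70cfe28, 83f5e30, 8431efd, 87e3911, a085c56, f71a8cf, ff1834f}.
Only in 83f5e30's history (ahead): {} — 0.
Only in f71a8cf's history (behind): {70cfe28, 8431efd, 87e3911, a085c56, f71a8cf, ff1834f} — 6.

0 ahead, 6 behind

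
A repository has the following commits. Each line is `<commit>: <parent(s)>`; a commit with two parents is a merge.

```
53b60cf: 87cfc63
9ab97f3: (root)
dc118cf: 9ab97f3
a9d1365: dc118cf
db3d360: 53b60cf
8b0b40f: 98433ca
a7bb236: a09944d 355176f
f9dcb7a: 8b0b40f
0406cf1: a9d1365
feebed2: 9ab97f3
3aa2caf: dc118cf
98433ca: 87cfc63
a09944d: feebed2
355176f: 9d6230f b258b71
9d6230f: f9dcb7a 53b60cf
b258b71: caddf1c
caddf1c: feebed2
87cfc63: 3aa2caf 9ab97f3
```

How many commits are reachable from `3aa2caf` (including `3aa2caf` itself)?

Walking parent pointers from 3aa2caf: reachable set = {3aa2caf, 9ab97f3, dc118cf}.
That is 3 commits.

3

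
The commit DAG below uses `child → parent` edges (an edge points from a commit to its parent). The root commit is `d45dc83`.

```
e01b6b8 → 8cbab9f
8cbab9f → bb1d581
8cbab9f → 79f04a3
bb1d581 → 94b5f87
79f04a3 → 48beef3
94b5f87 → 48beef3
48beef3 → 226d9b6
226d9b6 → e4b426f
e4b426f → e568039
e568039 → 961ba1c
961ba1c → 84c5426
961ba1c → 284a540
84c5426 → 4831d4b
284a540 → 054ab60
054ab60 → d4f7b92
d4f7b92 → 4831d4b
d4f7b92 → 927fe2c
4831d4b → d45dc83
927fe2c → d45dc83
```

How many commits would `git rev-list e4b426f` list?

10

Walking parent pointers from e4b426f: reachable set = {054ab60, 284a540, 4831d4b, 84c5426, 927fe2c, 961ba1c, d45dc83, d4f7b92, e4b426f, e568039}.
That is 10 commits.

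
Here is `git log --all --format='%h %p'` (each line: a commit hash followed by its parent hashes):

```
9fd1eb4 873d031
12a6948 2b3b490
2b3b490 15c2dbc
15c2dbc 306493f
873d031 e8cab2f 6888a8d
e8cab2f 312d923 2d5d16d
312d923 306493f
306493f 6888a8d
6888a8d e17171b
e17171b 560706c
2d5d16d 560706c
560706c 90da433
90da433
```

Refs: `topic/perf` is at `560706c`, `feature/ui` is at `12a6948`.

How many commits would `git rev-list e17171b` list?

3

Walking parent pointers from e17171b: reachable set = {560706c, 90da433, e17171b}.
That is 3 commits.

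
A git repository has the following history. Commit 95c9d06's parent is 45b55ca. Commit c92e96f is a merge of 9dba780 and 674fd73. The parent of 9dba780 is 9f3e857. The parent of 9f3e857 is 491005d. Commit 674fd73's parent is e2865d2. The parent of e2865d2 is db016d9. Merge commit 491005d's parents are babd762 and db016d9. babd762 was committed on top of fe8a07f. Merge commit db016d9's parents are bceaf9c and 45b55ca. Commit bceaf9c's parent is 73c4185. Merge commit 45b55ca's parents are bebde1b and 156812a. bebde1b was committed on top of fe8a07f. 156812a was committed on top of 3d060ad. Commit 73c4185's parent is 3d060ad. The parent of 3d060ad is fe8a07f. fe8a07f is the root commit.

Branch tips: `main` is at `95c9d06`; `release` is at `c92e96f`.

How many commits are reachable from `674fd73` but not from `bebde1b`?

8

Reachable from 674fd73: {156812a, 3d060ad, 45b55ca, 674fd73, 73c4185, bceaf9c, bebde1b, db016d9, e2865d2, fe8a07f}.
Reachable from bebde1b: {bebde1b, fe8a07f}.
In 674fd73's history but not bebde1b's: {156812a, 3d060ad, 45b55ca, 674fd73, 73c4185, bceaf9c, db016d9, e2865d2} — 8 commits.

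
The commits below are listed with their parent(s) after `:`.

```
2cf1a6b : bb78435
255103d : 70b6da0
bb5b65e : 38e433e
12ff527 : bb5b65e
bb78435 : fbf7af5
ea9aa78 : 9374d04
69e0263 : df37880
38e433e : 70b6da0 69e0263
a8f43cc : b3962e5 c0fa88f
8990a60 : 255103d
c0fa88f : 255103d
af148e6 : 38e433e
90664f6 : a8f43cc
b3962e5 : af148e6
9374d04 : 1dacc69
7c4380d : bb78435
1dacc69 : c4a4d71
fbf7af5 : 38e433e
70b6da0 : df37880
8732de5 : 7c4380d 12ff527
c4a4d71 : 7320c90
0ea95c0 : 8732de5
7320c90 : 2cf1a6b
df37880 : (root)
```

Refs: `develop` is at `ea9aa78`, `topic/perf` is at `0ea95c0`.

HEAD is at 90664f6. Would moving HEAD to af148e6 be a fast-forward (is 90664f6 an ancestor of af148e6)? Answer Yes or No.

No

A fast-forward from 90664f6 to af148e6 is possible iff 90664f6 is an ancestor of af148e6.
Ancestors of af148e6: {38e433e, 69e0263, 70b6da0, af148e6, df37880}.
90664f6 is not among them, so fast-forward is not possible.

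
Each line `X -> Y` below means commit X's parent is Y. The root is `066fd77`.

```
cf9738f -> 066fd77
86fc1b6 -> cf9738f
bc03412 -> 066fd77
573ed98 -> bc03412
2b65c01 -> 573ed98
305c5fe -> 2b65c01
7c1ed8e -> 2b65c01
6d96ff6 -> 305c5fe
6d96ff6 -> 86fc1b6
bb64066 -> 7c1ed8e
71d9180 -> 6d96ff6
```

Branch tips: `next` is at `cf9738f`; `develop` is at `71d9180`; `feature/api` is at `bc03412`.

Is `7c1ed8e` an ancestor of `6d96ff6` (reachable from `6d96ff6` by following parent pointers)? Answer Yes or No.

Ancestors of 6d96ff6: {066fd77, 2b65c01, 305c5fe, 573ed98, 6d96ff6, 86fc1b6, bc03412, cf9738f}.
7c1ed8e is not in that set, so it is not an ancestor of 6d96ff6.

No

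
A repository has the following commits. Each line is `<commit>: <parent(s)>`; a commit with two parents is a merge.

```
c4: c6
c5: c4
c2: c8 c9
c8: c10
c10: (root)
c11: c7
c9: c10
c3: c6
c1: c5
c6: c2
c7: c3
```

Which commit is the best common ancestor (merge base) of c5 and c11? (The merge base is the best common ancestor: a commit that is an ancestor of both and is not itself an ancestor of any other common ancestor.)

c6

Ancestors of c5: {c10, c2, c4, c5, c6, c8, c9}.
Ancestors of c11: {c10, c11, c2, c3, c6, c7, c8, c9}.
Common ancestors: {c10, c2, c6, c8, c9}.
Among these, c6 is not an ancestor of any other common ancestor — it is the merge base.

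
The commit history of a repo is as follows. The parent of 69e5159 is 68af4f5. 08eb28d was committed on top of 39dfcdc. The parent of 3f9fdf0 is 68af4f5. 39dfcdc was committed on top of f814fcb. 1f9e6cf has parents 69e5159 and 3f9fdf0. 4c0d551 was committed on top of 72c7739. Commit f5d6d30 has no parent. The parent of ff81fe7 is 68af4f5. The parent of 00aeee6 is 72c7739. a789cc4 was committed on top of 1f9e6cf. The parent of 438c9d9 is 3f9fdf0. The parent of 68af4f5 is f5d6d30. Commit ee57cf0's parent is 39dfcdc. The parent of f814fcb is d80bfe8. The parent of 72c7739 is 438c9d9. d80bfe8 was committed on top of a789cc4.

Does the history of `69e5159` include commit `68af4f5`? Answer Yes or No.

Ancestors of 69e5159 (commits reachable by following parents): {68af4f5, 69e5159, f5d6d30}.
68af4f5 is in that set, so it is an ancestor of 69e5159.

Yes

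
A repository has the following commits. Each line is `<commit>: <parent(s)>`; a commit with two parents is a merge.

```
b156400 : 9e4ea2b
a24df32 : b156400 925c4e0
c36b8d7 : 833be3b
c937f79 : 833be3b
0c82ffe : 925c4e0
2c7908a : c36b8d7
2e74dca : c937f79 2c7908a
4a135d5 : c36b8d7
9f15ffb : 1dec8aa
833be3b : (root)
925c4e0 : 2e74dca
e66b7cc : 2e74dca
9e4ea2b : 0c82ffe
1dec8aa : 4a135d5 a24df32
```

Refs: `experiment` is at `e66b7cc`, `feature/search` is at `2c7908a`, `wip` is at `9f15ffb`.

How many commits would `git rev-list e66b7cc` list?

Walking parent pointers from e66b7cc: reachable set = {2c7908a, 2e74dca, 833be3b, c36b8d7, c937f79, e66b7cc}.
That is 6 commits.

6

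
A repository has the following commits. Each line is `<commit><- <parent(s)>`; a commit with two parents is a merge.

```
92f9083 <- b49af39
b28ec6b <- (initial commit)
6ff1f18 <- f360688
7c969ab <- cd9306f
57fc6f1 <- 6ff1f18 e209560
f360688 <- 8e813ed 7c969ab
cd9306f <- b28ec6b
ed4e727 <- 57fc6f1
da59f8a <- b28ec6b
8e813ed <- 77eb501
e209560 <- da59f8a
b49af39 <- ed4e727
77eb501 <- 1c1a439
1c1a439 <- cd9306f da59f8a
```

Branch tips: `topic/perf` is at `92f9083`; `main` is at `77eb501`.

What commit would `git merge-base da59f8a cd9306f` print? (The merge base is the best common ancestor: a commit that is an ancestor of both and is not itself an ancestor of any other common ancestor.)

Ancestors of da59f8a: {b28ec6b, da59f8a}.
Ancestors of cd9306f: {b28ec6b, cd9306f}.
Common ancestors: {b28ec6b}.
The only common ancestor is b28ec6b, so it is the merge base.

b28ec6b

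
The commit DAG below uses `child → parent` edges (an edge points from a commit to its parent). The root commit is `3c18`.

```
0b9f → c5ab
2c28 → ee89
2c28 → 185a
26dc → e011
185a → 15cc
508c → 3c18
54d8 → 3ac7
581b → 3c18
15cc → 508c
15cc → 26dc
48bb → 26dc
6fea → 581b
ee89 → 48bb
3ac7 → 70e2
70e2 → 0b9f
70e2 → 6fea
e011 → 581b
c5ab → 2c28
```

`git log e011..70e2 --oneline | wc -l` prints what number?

Reachable from 70e2: {0b9f, 15cc, 185a, 26dc, 2c28, 3c18, 48bb, 508c, 581b, 6fea, 70e2, c5ab, e011, ee89}.
Reachable from e011: {3c18, 581b, e011}.
In 70e2's history but not e011's: {0b9f, 15cc, 185a, 26dc, 2c28, 48bb, 508c, 6fea, 70e2, c5ab, ee89} — 11 commits.

11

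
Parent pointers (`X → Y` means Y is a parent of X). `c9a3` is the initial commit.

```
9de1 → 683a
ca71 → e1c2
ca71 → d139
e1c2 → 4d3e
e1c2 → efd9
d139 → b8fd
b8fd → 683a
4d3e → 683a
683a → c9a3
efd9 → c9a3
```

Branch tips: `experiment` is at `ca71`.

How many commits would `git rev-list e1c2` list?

Walking parent pointers from e1c2: reachable set = {4d3e, 683a, c9a3, e1c2, efd9}.
That is 5 commits.

5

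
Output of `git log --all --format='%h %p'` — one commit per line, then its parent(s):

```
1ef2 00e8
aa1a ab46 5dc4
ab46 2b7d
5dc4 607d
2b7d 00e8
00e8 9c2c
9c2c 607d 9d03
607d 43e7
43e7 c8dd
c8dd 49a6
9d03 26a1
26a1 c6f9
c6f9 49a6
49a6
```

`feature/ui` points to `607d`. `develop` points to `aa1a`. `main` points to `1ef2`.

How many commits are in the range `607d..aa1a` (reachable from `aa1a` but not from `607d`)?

9

Reachable from aa1a: {00e8, 26a1, 2b7d, 43e7, 49a6, 5dc4, 607d, 9c2c, 9d03, aa1a, ab46, c6f9, c8dd}.
Reachable from 607d: {43e7, 49a6, 607d, c8dd}.
In aa1a's history but not 607d's: {00e8, 26a1, 2b7d, 5dc4, 9c2c, 9d03, aa1a, ab46, c6f9} — 9 commits.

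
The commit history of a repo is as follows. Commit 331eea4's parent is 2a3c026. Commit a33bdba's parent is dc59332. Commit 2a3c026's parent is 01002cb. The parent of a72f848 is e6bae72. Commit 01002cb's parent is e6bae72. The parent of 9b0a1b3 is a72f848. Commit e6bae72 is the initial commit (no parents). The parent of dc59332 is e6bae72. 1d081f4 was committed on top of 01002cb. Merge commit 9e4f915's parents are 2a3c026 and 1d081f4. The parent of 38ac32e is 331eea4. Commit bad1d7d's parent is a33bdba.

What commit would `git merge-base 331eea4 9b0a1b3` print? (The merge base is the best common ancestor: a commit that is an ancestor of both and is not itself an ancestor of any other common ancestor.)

Ancestors of 331eea4: {01002cb, 2a3c026, 331eea4, e6bae72}.
Ancestors of 9b0a1b3: {9b0a1b3, a72f848, e6bae72}.
Common ancestors: {e6bae72}.
The only common ancestor is e6bae72, so it is the merge base.

e6bae72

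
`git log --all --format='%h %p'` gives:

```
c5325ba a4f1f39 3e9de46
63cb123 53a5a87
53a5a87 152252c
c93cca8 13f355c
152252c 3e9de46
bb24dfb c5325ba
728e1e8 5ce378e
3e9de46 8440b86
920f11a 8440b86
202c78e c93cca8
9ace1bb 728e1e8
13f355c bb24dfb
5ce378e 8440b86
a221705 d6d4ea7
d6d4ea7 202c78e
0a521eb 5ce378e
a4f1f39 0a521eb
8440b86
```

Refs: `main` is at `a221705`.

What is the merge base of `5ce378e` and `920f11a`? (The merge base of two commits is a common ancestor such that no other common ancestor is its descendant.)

Ancestors of 5ce378e: {5ce378e, 8440b86}.
Ancestors of 920f11a: {8440b86, 920f11a}.
Common ancestors: {8440b86}.
The only common ancestor is 8440b86, so it is the merge base.

8440b86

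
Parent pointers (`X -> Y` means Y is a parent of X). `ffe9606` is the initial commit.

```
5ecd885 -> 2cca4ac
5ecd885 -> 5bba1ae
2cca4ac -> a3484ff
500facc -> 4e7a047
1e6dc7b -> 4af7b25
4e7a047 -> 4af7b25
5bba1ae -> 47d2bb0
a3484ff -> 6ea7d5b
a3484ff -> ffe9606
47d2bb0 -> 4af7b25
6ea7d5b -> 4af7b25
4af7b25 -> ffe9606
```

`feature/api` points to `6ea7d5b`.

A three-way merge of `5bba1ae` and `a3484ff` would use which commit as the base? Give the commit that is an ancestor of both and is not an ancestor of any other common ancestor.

Ancestors of 5bba1ae: {47d2bb0, 4af7b25, 5bba1ae, ffe9606}.
Ancestors of a3484ff: {4af7b25, 6ea7d5b, a3484ff, ffe9606}.
Common ancestors: {4af7b25, ffe9606}.
Among these, 4af7b25 is not an ancestor of any other common ancestor — it is the merge base.

4af7b25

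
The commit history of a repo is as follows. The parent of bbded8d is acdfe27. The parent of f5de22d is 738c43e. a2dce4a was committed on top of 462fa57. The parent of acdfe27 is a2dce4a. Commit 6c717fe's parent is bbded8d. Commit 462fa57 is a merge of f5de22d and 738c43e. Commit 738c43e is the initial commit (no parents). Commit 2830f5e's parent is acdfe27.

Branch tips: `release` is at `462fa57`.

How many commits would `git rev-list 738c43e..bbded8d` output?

Reachable from bbded8d: {462fa57, 738c43e, a2dce4a, acdfe27, bbded8d, f5de22d}.
Reachable from 738c43e: {738c43e}.
In bbded8d's history but not 738c43e's: {462fa57, a2dce4a, acdfe27, bbded8d, f5de22d} — 5 commits.

5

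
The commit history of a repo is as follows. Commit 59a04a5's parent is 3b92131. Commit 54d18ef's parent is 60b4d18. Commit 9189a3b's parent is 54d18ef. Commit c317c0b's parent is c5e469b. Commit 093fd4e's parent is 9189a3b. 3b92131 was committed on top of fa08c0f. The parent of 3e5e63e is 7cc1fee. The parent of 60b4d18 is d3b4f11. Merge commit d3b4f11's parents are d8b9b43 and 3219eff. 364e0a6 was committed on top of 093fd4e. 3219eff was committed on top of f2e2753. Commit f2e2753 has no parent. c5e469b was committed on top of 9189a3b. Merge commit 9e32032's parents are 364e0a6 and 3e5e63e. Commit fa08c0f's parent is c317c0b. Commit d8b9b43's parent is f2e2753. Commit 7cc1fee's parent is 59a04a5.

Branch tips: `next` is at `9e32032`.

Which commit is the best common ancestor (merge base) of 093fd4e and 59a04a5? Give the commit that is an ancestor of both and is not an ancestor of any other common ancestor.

9189a3b

Ancestors of 093fd4e: {093fd4e, 3219eff, 54d18ef, 60b4d18, 9189a3b, d3b4f11, d8b9b43, f2e2753}.
Ancestors of 59a04a5: {3219eff, 3b92131, 54d18ef, 59a04a5, 60b4d18, 9189a3b, c317c0b, c5e469b, d3b4f11, d8b9b43, f2e2753, fa08c0f}.
Common ancestors: {3219eff, 54d18ef, 60b4d18, 9189a3b, d3b4f11, d8b9b43, f2e2753}.
Among these, 9189a3b is not an ancestor of any other common ancestor — it is the merge base.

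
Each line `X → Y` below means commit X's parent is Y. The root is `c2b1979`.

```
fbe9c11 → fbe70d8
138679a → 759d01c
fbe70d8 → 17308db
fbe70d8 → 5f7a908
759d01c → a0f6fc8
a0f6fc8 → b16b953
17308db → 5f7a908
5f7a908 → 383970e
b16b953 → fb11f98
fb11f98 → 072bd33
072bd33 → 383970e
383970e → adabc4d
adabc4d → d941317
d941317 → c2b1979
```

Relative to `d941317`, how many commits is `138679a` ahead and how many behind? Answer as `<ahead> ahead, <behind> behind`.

Reachable from 138679a: {072bd33, 138679a, 383970e, 759d01c, a0f6fc8, adabc4d, b16b953, c2b1979, d941317, fb11f98}.
Reachable from d941317: {c2b1979, d941317}.
Only in 138679a's history (ahead): {072bd33, 138679a, 383970e, 759d01c, a0f6fc8, adabc4d, b16b953, fb11f98} — 8.
Only in d941317's history (behind): {} — 0.

8 ahead, 0 behind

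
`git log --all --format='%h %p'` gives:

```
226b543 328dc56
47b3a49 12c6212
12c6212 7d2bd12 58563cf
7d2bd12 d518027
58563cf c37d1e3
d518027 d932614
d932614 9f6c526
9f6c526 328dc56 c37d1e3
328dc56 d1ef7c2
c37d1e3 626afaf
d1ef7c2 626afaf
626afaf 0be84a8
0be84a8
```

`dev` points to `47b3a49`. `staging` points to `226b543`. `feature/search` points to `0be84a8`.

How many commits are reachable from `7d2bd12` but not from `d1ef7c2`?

Reachable from 7d2bd12: {0be84a8, 328dc56, 626afaf, 7d2bd12, 9f6c526, c37d1e3, d1ef7c2, d518027, d932614}.
Reachable from d1ef7c2: {0be84a8, 626afaf, d1ef7c2}.
In 7d2bd12's history but not d1ef7c2's: {328dc56, 7d2bd12, 9f6c526, c37d1e3, d518027, d932614} — 6 commits.

6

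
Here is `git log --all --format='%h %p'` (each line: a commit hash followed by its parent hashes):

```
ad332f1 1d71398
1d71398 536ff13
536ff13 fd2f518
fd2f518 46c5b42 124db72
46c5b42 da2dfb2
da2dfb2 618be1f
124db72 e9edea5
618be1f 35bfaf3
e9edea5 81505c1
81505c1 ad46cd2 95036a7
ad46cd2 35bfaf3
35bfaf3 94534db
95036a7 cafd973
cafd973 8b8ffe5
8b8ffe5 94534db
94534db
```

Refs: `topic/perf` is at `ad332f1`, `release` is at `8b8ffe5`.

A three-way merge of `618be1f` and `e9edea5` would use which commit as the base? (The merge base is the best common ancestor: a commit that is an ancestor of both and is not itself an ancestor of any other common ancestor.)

35bfaf3

Ancestors of 618be1f: {35bfaf3, 618be1f, 94534db}.
Ancestors of e9edea5: {35bfaf3, 81505c1, 8b8ffe5, 94534db, 95036a7, ad46cd2, cafd973, e9edea5}.
Common ancestors: {35bfaf3, 94534db}.
Among these, 35bfaf3 is not an ancestor of any other common ancestor — it is the merge base.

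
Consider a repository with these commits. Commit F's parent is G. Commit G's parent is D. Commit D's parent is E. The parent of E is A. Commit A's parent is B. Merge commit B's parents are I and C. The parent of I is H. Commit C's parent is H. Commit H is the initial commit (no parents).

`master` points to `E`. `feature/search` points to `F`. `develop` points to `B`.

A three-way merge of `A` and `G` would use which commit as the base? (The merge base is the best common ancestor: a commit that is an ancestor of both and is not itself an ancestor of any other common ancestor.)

Ancestors of A: {A, B, C, H, I}.
Ancestors of G: {A, B, C, D, E, G, H, I}.
Common ancestors: {A, B, C, H, I}.
Among these, A is not an ancestor of any other common ancestor — it is the merge base.

A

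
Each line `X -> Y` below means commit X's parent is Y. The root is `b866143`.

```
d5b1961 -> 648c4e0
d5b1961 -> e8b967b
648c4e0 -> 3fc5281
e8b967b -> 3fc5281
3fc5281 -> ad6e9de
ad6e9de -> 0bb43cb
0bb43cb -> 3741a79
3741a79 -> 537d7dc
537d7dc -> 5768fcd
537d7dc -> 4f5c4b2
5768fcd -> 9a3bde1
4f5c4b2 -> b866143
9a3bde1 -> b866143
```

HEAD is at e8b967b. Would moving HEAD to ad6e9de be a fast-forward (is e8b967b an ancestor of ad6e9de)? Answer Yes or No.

No

A fast-forward from e8b967b to ad6e9de is possible iff e8b967b is an ancestor of ad6e9de.
Ancestors of ad6e9de: {0bb43cb, 3741a79, 4f5c4b2, 537d7dc, 5768fcd, 9a3bde1, ad6e9de, b866143}.
e8b967b is not among them, so fast-forward is not possible.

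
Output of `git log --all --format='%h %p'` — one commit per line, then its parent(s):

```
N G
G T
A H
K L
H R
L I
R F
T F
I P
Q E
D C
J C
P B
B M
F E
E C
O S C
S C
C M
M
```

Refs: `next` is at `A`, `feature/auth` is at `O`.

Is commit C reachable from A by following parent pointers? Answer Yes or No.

Yes

Ancestors of A (commits reachable by following parents): {A, C, E, F, H, M, R}.
C is in that set, so it is an ancestor of A.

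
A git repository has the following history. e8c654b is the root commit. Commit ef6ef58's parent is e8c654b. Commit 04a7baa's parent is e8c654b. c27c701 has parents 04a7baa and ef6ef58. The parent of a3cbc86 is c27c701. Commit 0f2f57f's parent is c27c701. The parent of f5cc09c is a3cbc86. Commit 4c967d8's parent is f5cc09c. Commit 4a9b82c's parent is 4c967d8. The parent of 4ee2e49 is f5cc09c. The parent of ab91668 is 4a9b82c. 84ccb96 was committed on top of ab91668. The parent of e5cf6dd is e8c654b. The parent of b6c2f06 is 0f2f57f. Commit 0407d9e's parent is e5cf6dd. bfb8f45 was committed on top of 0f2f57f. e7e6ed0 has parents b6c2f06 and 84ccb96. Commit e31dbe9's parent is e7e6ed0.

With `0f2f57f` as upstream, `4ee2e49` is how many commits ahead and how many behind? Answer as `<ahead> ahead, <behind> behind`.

Reachable from 4ee2e49: {04a7baa, 4ee2e49, a3cbc86, c27c701, e8c654b, ef6ef58, f5cc09c}.
Reachable from 0f2f57f: {04a7baa, 0f2f57f, c27c701, e8c654b, ef6ef58}.
Only in 4ee2e49's history (ahead): {4ee2e49, a3cbc86, f5cc09c} — 3.
Only in 0f2f57f's history (behind): {0f2f57f} — 1.

3 ahead, 1 behind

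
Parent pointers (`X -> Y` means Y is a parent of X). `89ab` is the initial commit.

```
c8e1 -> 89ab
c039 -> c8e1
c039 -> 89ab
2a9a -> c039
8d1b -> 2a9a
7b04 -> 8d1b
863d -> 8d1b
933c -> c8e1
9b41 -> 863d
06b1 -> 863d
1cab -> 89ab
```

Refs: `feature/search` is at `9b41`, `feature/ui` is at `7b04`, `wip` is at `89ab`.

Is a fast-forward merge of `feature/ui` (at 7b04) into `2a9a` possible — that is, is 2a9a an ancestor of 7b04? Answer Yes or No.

Yes

A fast-forward from 2a9a to 7b04 is possible iff 2a9a is an ancestor of 7b04.
Ancestors of 7b04: {2a9a, 7b04, 89ab, 8d1b, c039, c8e1}.
2a9a is among them, so fast-forward is possible.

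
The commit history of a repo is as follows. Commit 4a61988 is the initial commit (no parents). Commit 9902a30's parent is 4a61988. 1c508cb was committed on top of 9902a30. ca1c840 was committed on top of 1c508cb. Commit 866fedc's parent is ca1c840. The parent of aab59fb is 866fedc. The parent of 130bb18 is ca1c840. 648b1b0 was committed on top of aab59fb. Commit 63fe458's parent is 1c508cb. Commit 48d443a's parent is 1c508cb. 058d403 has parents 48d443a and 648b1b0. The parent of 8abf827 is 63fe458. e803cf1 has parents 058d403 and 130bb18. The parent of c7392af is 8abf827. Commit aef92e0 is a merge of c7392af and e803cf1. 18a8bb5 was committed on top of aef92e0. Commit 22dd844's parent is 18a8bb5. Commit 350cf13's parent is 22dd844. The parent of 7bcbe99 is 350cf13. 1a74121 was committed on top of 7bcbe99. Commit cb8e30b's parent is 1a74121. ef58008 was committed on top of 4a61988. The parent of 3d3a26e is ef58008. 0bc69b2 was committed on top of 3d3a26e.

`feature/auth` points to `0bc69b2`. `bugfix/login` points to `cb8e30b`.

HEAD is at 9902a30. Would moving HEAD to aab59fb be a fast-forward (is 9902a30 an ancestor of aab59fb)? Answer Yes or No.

Yes

A fast-forward from 9902a30 to aab59fb is possible iff 9902a30 is an ancestor of aab59fb.
Ancestors of aab59fb: {1c508cb, 4a61988, 866fedc, 9902a30, aab59fb, ca1c840}.
9902a30 is among them, so fast-forward is possible.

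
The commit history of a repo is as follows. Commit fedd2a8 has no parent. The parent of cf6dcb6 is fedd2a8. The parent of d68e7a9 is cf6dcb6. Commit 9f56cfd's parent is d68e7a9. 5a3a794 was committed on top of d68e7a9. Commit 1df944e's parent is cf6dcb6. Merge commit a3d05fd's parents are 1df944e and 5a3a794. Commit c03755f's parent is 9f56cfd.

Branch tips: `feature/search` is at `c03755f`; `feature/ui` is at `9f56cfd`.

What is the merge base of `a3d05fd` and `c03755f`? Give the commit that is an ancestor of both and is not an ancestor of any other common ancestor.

d68e7a9

Ancestors of a3d05fd: {1df944e, 5a3a794, a3d05fd, cf6dcb6, d68e7a9, fedd2a8}.
Ancestors of c03755f: {9f56cfd, c03755f, cf6dcb6, d68e7a9, fedd2a8}.
Common ancestors: {cf6dcb6, d68e7a9, fedd2a8}.
Among these, d68e7a9 is not an ancestor of any other common ancestor — it is the merge base.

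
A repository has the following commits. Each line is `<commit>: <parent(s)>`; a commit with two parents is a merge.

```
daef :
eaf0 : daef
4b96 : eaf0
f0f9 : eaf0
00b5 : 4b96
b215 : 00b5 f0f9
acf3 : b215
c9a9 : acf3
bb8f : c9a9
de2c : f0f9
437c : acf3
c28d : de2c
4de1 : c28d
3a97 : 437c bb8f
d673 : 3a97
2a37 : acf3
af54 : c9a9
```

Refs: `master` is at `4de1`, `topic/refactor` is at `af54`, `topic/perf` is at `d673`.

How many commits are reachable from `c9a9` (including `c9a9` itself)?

Walking parent pointers from c9a9: reachable set = {00b5, 4b96, acf3, b215, c9a9, daef, eaf0, f0f9}.
That is 8 commits.

8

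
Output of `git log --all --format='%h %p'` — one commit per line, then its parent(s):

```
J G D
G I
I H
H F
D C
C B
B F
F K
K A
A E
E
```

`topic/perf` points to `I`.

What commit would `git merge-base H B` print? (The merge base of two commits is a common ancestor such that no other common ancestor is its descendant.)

F

Ancestors of H: {A, E, F, H, K}.
Ancestors of B: {A, B, E, F, K}.
Common ancestors: {A, E, F, K}.
Among these, F is not an ancestor of any other common ancestor — it is the merge base.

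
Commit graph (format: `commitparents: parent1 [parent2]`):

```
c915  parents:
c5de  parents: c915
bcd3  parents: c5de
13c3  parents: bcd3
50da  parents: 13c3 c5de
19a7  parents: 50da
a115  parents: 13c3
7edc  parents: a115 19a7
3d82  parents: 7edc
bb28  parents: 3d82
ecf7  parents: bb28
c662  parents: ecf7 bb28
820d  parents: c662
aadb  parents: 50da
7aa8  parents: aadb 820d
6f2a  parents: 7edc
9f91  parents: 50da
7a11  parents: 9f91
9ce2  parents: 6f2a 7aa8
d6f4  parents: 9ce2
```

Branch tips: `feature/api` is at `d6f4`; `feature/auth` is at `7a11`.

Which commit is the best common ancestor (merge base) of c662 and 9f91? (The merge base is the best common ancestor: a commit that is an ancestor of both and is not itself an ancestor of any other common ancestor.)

Ancestors of c662: {13c3, 19a7, 3d82, 50da, 7edc, a115, bb28, bcd3, c5de, c662, c915, ecf7}.
Ancestors of 9f91: {13c3, 50da, 9f91, bcd3, c5de, c915}.
Common ancestors: {13c3, 50da, bcd3, c5de, c915}.
Among these, 50da is not an ancestor of any other common ancestor — it is the merge base.

50da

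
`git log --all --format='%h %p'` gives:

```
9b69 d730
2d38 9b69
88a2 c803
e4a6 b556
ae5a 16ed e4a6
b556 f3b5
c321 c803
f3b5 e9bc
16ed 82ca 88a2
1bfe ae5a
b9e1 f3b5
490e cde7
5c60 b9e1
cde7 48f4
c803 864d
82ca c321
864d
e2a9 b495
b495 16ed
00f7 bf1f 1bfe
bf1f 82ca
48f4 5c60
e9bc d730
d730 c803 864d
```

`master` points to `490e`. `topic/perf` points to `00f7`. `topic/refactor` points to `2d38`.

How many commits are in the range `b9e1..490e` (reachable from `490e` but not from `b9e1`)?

Reachable from 490e: {48f4, 490e, 5c60, 864d, b9e1, c803, cde7, d730, e9bc, f3b5}.
Reachable from b9e1: {864d, b9e1, c803, d730, e9bc, f3b5}.
In 490e's history but not b9e1's: {48f4, 490e, 5c60, cde7} — 4 commits.

4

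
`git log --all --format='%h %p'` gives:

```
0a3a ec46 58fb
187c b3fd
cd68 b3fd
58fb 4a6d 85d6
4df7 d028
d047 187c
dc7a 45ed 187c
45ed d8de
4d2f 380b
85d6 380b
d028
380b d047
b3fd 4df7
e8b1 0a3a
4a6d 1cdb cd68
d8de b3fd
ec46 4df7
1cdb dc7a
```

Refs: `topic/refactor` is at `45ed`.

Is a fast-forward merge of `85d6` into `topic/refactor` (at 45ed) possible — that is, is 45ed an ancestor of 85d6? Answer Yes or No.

A fast-forward from 45ed to 85d6 is possible iff 45ed is an ancestor of 85d6.
Ancestors of 85d6: {187c, 380b, 4df7, 85d6, b3fd, d028, d047}.
45ed is not among them, so fast-forward is not possible.

No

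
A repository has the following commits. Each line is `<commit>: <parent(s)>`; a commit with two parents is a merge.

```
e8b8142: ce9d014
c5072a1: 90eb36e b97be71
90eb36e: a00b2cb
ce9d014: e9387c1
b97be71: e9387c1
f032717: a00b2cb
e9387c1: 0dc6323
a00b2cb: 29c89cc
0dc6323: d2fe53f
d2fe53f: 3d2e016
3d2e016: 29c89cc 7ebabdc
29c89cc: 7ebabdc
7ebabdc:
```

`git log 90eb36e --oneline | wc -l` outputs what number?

4

Walking parent pointers from 90eb36e: reachable set = {29c89cc, 7ebabdc, 90eb36e, a00b2cb}.
That is 4 commits.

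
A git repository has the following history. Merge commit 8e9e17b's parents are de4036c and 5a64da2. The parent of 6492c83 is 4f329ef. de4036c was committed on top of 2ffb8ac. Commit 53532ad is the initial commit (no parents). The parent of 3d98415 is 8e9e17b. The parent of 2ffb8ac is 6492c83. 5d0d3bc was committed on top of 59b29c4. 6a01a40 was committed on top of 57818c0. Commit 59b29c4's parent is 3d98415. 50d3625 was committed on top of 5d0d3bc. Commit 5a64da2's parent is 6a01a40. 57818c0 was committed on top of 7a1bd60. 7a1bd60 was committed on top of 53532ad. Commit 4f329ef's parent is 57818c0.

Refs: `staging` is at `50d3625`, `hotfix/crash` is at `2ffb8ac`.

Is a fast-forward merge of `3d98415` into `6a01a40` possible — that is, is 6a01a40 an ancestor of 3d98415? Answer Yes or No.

Yes

A fast-forward from 6a01a40 to 3d98415 is possible iff 6a01a40 is an ancestor of 3d98415.
Ancestors of 3d98415: {2ffb8ac, 3d98415, 4f329ef, 53532ad, 57818c0, 5a64da2, 6492c83, 6a01a40, 7a1bd60, 8e9e17b, de4036c}.
6a01a40 is among them, so fast-forward is possible.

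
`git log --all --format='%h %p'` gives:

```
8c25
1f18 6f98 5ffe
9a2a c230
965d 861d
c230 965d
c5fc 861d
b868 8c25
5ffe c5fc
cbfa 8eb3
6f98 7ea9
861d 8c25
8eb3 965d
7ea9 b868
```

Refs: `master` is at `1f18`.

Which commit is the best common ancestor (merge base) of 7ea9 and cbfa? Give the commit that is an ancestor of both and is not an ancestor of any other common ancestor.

8c25

Ancestors of 7ea9: {7ea9, 8c25, b868}.
Ancestors of cbfa: {861d, 8c25, 8eb3, 965d, cbfa}.
Common ancestors: {8c25}.
The only common ancestor is 8c25, so it is the merge base.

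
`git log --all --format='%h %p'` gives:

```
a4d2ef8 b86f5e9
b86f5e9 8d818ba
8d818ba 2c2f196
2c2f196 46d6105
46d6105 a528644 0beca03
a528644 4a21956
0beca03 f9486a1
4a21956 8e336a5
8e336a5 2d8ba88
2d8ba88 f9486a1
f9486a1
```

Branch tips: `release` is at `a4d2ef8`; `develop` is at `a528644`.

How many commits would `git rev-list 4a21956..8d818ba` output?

5

Reachable from 8d818ba: {0beca03, 2c2f196, 2d8ba88, 46d6105, 4a21956, 8d818ba, 8e336a5, a528644, f9486a1}.
Reachable from 4a21956: {2d8ba88, 4a21956, 8e336a5, f9486a1}.
In 8d818ba's history but not 4a21956's: {0beca03, 2c2f196, 46d6105, 8d818ba, a528644} — 5 commits.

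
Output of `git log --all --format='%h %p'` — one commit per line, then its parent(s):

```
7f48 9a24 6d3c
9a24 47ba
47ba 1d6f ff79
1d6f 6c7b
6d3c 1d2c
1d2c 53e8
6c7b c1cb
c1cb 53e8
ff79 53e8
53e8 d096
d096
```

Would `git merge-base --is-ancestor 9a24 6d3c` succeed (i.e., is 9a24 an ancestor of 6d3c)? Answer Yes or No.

Ancestors of 6d3c: {1d2c, 53e8, 6d3c, d096}.
9a24 is not in that set, so it is not an ancestor of 6d3c.

No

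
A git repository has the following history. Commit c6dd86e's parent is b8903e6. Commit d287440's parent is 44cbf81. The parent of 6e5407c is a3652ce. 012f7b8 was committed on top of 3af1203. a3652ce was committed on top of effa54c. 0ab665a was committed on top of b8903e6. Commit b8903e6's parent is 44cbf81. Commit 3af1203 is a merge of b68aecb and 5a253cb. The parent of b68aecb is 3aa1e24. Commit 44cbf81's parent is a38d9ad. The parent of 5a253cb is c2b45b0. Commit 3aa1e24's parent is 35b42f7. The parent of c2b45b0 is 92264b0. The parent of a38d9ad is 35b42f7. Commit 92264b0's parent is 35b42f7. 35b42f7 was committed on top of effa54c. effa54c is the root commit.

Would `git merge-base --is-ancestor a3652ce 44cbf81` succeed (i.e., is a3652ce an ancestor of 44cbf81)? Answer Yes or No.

Ancestors of 44cbf81: {35b42f7, 44cbf81, a38d9ad, effa54c}.
a3652ce is not in that set, so it is not an ancestor of 44cbf81.

No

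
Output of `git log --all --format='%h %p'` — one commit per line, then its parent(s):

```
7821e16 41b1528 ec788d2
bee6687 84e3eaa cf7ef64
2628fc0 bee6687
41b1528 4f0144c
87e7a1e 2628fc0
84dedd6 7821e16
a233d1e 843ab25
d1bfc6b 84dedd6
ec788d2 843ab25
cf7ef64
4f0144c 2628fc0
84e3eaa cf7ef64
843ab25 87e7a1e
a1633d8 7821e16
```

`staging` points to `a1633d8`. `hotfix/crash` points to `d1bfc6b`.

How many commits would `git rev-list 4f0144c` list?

Walking parent pointers from 4f0144c: reachable set = {2628fc0, 4f0144c, 84e3eaa, bee6687, cf7ef64}.
That is 5 commits.

5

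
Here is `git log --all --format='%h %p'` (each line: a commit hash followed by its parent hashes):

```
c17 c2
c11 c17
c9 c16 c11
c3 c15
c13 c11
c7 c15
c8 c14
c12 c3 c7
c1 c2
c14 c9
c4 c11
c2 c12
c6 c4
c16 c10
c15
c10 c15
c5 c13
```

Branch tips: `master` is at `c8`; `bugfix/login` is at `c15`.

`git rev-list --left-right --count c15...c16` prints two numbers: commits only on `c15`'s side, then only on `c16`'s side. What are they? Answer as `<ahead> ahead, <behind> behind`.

Reachable from c15: {c15}.
Reachable from c16: {c10, c15, c16}.
Only in c15's history (ahead): {} — 0.
Only in c16's history (behind): {c10, c16} — 2.

0 ahead, 2 behind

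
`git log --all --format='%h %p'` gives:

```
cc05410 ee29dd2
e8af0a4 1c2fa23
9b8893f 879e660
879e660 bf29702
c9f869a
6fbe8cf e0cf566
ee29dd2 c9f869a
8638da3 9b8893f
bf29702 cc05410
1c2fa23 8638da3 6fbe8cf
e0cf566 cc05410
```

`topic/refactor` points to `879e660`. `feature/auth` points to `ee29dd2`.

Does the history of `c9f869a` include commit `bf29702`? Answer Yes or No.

No

Ancestors of c9f869a: {c9f869a}.
bf29702 is not in that set, so it is not an ancestor of c9f869a.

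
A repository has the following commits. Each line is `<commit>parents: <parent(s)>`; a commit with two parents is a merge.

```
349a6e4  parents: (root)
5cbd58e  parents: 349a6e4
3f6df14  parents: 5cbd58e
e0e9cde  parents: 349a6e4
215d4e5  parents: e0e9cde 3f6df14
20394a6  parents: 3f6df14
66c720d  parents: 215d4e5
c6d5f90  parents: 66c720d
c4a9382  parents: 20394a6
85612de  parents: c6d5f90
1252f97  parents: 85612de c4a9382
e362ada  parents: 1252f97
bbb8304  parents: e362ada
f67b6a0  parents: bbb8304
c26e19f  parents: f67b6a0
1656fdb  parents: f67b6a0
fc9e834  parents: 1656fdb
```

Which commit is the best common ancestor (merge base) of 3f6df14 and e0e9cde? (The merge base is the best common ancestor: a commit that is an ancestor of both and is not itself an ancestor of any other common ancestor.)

349a6e4

Ancestors of 3f6df14: {349a6e4, 3f6df14, 5cbd58e}.
Ancestors of e0e9cde: {349a6e4, e0e9cde}.
Common ancestors: {349a6e4}.
The only common ancestor is 349a6e4, so it is the merge base.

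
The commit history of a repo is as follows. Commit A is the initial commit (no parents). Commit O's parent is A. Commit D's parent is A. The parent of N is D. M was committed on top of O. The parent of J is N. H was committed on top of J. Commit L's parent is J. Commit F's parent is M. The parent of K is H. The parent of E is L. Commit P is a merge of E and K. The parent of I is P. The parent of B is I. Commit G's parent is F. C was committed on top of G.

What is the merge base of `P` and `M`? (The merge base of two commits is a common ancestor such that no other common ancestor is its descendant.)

Ancestors of P: {A, D, E, H, J, K, L, N, P}.
Ancestors of M: {A, M, O}.
Common ancestors: {A}.
The only common ancestor is A, so it is the merge base.

A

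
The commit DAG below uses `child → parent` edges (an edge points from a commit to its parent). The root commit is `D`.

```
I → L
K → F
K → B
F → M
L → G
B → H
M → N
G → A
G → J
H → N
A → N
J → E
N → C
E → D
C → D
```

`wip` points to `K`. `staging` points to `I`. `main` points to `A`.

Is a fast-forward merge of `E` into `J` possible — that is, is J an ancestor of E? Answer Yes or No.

A fast-forward from J to E is possible iff J is an ancestor of E.
Ancestors of E: {D, E}.
J is not among them, so fast-forward is not possible.

No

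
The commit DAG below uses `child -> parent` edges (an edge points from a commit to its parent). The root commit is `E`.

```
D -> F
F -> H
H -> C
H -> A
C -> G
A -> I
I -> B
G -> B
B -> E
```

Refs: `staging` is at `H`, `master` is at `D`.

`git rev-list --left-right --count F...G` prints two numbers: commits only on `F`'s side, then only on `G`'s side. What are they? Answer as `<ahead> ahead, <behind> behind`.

Reachable from F: {A, B, C, E, F, G, H, I}.
Reachable from G: {B, E, G}.
Only in F's history (ahead): {A, C, F, H, I} — 5.
Only in G's history (behind): {} — 0.

5 ahead, 0 behind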